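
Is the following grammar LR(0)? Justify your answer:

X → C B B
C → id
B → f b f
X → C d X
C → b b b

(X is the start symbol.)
Yes, the grammar is LR(0)

A grammar is LR(0) if no state in the canonical LR(0) collection has:
  - both a shift item (dot before a terminal) and a complete item (shift-reduce conflict), or
  - two or more complete items (reduce-reduce conflict; the accept item [X' → X .] counts as a complete item here).

Augment with X' → X and build the canonical LR(0) collection (I0 = CLOSURE({[X' → . X]}), then GOTO on every symbol after a dot until no new states appear). It has 14 states:
  I0: { [C → . b b b], [C → . id], [X → . C B B], [X → . C d X], [X' → . X] }  — shift
  I1: { [B → . f b f], [X → C . B B], [X → C . d X] }  — shift
  I2: { [X' → X .] }  — accept
  I3: { [C → b . b b] }  — shift
  I4: { [C → id .] }  — reduce
  I5: { [C → b b . b] }  — shift
  I6: { [C → b b b .] }  — reduce
  I7: { [B → . f b f], [X → C B . B] }  — shift
  I8: { [C → . b b b], [C → . id], [X → . C B B], [X → . C d X], [X → C d . X] }  — shift
  I9: { [B → f . b f] }  — shift
  I10: { [B → f b . f] }  — shift
  I11: { [B → f b f .] }  — reduce
  I12: { [X → C d X .] }  — reduce
  I13: { [X → C B B .] }  — reduce

Every state is either a pure shift/goto state or contains exactly one complete item and nothing to shift — no conflicts. The grammar is LR(0).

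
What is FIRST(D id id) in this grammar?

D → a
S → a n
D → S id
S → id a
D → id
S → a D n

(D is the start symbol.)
FIRST sets of the non-terminals involved (from the grammar, by fixed-point iteration):
  FIRST(D) = { 'a', 'id' }

To compute FIRST(D id id), process the symbols left to right:
Symbol D is a non-terminal. Add FIRST(D) \ {ε} = { 'a', 'id' }
D is not nullable (ε ∉ FIRST(D)), so stop here.
FIRST(D id id) = { 'a', 'id' }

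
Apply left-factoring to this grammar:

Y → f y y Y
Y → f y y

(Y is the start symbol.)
Left-factoring transforms A → αβ₁ | αβ₂ into A → αA' and A' → β₁ | β₂
(α is the longest common prefix among the alternatives). Repeat until
no nonterminal has two alternatives with a common prefix.

Round 1: Y has alternatives sharing prefix 'f y y'. Introduce Y': Y → f y y Y'
  Add: Y' → Y
  Add: Y' → ε

No remaining common prefixes — done.

Resulting grammar:
Y → f y y Y'
Y' → Y
Y' → ε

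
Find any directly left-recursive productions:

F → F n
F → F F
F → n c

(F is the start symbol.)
Direct left recursion occurs when N → N α for some non-terminal N (the right-hand side begins with the left-hand side itself).

F → F n: LEFT RECURSIVE (starts with F)
F → F F: LEFT RECURSIVE (starts with F)
F → n c: starts with n

The grammar has direct left recursion on: F.

Answer: Yes, F is left-recursive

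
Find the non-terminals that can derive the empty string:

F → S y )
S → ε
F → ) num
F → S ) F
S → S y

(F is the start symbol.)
A non-terminal is nullable if it can derive ε (the empty string): either it has an ε-production, or it has a production whose right-hand side consists entirely of nullable non-terminals.

ε-productions: S → ε
So S is immediately nullable.
No further non-terminal can be added: every production for the remaining non-terminals contains a terminal or a non-nullable non-terminal.
Nullable = { 'S' }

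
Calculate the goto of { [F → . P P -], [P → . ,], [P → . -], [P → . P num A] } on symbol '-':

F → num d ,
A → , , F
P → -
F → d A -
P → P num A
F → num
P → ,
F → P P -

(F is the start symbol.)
{ [P → - .] }

GOTO(I, '-') = CLOSURE({ [A → αX.β] : [A → α.Xβ] ∈ I, X = '-' })

Items with dot before '-', with the dot advanced:
  [P → . -] → [P → - .]
Closure adds nothing (no advanced item has the dot before a non-terminal).

GOTO = { [P → - .] }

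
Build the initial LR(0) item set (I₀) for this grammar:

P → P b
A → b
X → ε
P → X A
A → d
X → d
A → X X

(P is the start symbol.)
{ [P → . P b], [P → . X A], [P' → . P], [X → . d], [X → .] }

First, augment the grammar with P' → P
I₀ = CLOSURE({ [P' → . P] }):
  [P' → . P] has the dot before P: add [P → . P b], [P → . X A]
  [P → . X A] has the dot before X: add [X → .], [X → . d]
No further items can be added.

I₀ = { [P → . P b], [P → . X A], [P' → . P], [X → . d], [X → .] }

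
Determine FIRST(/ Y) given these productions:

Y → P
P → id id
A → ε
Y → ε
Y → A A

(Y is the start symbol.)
{ '/' }

To compute FIRST(/ Y), process the symbols left to right:
Symbol / is a terminal. Add '/' and stop.
FIRST(/ Y) = { '/' }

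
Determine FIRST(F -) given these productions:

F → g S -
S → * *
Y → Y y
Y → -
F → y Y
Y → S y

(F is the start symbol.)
FIRST sets of the non-terminals involved (from the grammar, by fixed-point iteration):
  FIRST(F) = { 'g', 'y' }

To compute FIRST(F -), process the symbols left to right:
Symbol F is a non-terminal. Add FIRST(F) \ {ε} = { 'g', 'y' }
F is not nullable (ε ∉ FIRST(F)), so stop here.
FIRST(F -) = { 'g', 'y' }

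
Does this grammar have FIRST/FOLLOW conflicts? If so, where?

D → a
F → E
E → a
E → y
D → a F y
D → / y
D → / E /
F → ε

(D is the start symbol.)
A FIRST/FOLLOW conflict occurs when a non-terminal N has a nullable alternative N → β (β ⇒* ε) and another alternative N → α with FIRST(α) ∩ FOLLOW(N) ≠ ∅: on such a lookahead the parser cannot decide between expanding α and letting N vanish via β.

Nullable non-terminals: F.
FIRST sets used below: FIRST(E) = { 'a', 'y' }

F: nullable alternative(s) F → ε; FOLLOW(F) = { 'y' }
  F → E: FIRST \ {ε} = { 'a', 'y' } — overlaps FOLLOW(F) on { 'y' }: CONFLICT
  F → ε: FIRST \ {ε} = { } — this is the only nullable alternative, skip

D, E have no nullable alternative, so no FIRST/FOLLOW check is needed there.

So the grammar has 1 FIRST/FOLLOW conflict (marked CONFLICT above).

Answer: Yes. F → E with FOLLOW(F) on { 'y' }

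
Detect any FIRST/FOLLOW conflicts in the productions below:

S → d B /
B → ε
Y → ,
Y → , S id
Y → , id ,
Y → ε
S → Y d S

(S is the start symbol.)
A FIRST/FOLLOW conflict occurs when a non-terminal N has a nullable alternative N → β (β ⇒* ε) and another alternative N → α with FIRST(α) ∩ FOLLOW(N) ≠ ∅: on such a lookahead the parser cannot decide between expanding α and letting N vanish via β.

Nullable non-terminals: B, Y.
B has a nullable alternative but only one production, so nothing to check.

Y: nullable alternative(s) Y → ε; FOLLOW(Y) = { 'd' }
  Y → ,: FIRST \ {ε} = { ',' } — disjoint from FOLLOW(Y)
  Y → , S id: FIRST \ {ε} = { ',' } — disjoint from FOLLOW(Y)
  Y → , id ,: FIRST \ {ε} = { ',' } — disjoint from FOLLOW(Y)
  Y → ε: FIRST \ {ε} = { } — this is the only nullable alternative, skip

S has no nullable alternative, so no FIRST/FOLLOW check is needed there.

No FIRST/FOLLOW conflicts found.

Answer: No FIRST/FOLLOW conflicts.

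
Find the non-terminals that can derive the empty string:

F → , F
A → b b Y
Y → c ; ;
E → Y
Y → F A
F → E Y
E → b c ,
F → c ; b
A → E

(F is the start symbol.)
A non-terminal is nullable if it can derive ε (the empty string): either it has an ε-production, or it has a production whose right-hand side consists entirely of nullable non-terminals.

There are no ε-productions, so no non-terminal can derive ε.
No non-terminals are nullable.

Answer: None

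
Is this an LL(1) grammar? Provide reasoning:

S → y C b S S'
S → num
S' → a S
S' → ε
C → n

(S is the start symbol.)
Relevant sets:
  FOLLOW(S') = { $, 'a' }

For S:
  PREDICT(S → y C b S S') = { 'y' }
  PREDICT(S → num) = { 'num' }
For S':
  PREDICT(S' → a S) = { 'a' }
  PREDICT(S' → ε) = { $, 'a' }
C has a single production, so nothing to check there.

Conflict found: Predict set conflict for S': { 'a' }
The grammar is NOT LL(1).

Answer: No. Predict set conflict for S': { 'a' }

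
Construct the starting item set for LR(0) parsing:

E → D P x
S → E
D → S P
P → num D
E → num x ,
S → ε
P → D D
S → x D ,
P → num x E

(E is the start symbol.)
{ [D → . S P], [E → . D P x], [E → . num x ,], [E' → . E], [S → . E], [S → . x D ,], [S → .] }

First, augment the grammar with E' → E
I₀ = CLOSURE({ [E' → . E] }):
  [E' → . E] has the dot before E: add [E → . D P x], [E → . num x ,]
  [E → . D P x] has the dot before D: add [D → . S P]
  [D → . S P] has the dot before S: add [S → . E], [S → .], [S → . x D ,]
No further items can be added.

I₀ = { [D → . S P], [E → . D P x], [E → . num x ,], [E' → . E], [S → . E], [S → . x D ,], [S → .] }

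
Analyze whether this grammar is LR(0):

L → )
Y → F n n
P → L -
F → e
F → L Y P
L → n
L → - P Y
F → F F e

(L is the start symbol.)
No. Shift-reduce conflict between [L → n .] and [Y → F n . n]

A grammar is LR(0) if no state in the canonical LR(0) collection has:
  - both a shift item (dot before a terminal) and a complete item (shift-reduce conflict), or
  - two or more complete items (reduce-reduce conflict; the accept item [L' → L .] counts as a complete item here).

Augment with L' → L and build the canonical LR(0) collection (I0 = CLOSURE({[L' → . L]}), then GOTO on every symbol after a dot until no new states appear). It has 18 states:
  I0: { [L → . )], [L → . - P Y], [L → . n], [L' → . L] }  — shift
  I1: { [L → ) .] }  — reduce
  I2: { [L → - . P Y], [L → . )], [L → . - P Y], [L → . n], [P → . L -] }  — shift
  I3: { [L' → L .] }  — accept
  I4: { [L → n .] }  — reduce
  I5: { [P → L . -] }  — shift
  I6: { [F → . F F e], [F → . L Y P], [F → . e], [L → - P . Y], [L → . )], [L → . - P Y], [L → . n], [Y → . F n n] }  — shift
  I7: { [F → . F F e], [F → . L Y P], [F → . e], [F → F . F e], [L → . )], [L → . - P Y], [L → . n], [Y → F . n n] }  — shift
  I8: { [F → . F F e], [F → . L Y P], [F → . e], [F → L . Y P], [L → . )], [L → . - P Y], [L → . n], [Y → . F n n] }  — shift
  I9: { [L → - P Y .] }  — reduce
  I10: { [F → e .] }  — reduce
  I11: { [F → L Y . P], [L → . )], [L → . - P Y], [L → . n], [P → . L -] }  — shift
  I12: { [F → L Y P .] }  — reduce
  I13: { [F → . F F e], [F → . L Y P], [F → . e], [F → F . F e], [F → F F . e], [L → . )], [L → . - P Y], [L → . n] }  — shift
  I14: { [L → n .], [Y → F n . n] }  — shift, reduce
  I15: { [Y → F n n .] }  — reduce
  I16: { [F → F F e .], [F → e .] }  — 2 reduces
  I17: { [P → L - .] }  — reduce

Conflict in state I14:
  Shift-reduce conflict between [L → n .] and [Y → F n . n]
So the grammar is NOT LR(0).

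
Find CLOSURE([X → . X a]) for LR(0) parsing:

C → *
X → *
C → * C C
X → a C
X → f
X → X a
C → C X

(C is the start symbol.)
To compute CLOSURE, for each item [A → α.Bβ] where B is a non-terminal, add [B → .γ] for all productions B → γ; repeat for the newly added items until nothing changes.

Start with: [X → . X a]
  [X → . X a] has the dot before X: add [X → . *], [X → . a C], [X → . f]
No further items can be added.

CLOSURE = { [X → . *], [X → . X a], [X → . a C], [X → . f] }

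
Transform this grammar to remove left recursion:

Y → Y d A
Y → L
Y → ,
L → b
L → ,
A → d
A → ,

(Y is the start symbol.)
Y is directly left-recursive. The standard transformation for
  A → A α₁ | ... | A α_m | β₁ | ... | β_n
is
  A  → β₁ A' | ... | β_n A'
  A' → α₁ A' | ... | α_m A' | ε

Y → L becomes Y → L Y'
Y → , becomes Y → , Y'
Y → Y d A becomes Y' → d A Y'
Add Y' → ε

Productions for other non-terminals are unchanged:
  L → b
  L → ,
  A → d
  A → ,

Resulting grammar:
Y → L Y'
Y → , Y'
Y' → d A Y'
Y' → ε
L → b
L → ,
A → d
A → ,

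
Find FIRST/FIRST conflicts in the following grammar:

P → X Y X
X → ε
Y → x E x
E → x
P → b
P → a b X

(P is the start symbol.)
FIRST sets of the non-terminals at (or reachable through a nullable prefix from) the front of some alternative:
  FIRST(X) = { ε }
  FIRST(Y) = { 'x' }

Productions for P:
  P → X Y X: FIRST = { 'x' }
  P → b: FIRST = { 'b' }
  P → a b X: FIRST = { 'a' }
X, Y, E have only one production, so no FIRST/FIRST conflict is possible there.

All alternatives of each non-terminal have pairwise disjoint FIRST sets.

Answer: No FIRST/FIRST conflicts.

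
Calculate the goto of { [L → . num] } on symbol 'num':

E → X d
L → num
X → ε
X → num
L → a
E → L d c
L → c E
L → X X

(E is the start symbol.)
GOTO(I, 'num') = CLOSURE({ [A → αX.β] : [A → α.Xβ] ∈ I, X = 'num' })

Items with dot before 'num', with the dot advanced:
  [L → . num] → [L → num .]
Closure adds nothing (no advanced item has the dot before a non-terminal).

GOTO = { [L → num .] }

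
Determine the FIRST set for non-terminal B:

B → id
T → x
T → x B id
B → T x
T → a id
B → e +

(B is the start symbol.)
To compute FIRST(B), examine every production with B on the left-hand side, reading each right-hand side left to right until a non-nullable symbol is reached.

FIRST sets of the other non-terminals involved (by the same procedure, iterated to a fixed point):
  FIRST(T) = { 'a', 'x' }

From B → id:
  - id is a terminal: add 'id' and stop
From B → T x:
  - T is a non-terminal: add FIRST(T) \ {ε} = { 'a', 'x' }
    T is not nullable, so stop
From B → e +:
  - e is a terminal: add 'e' and stop

Collecting: FIRST(B) = { 'a', 'e', 'id', 'x' }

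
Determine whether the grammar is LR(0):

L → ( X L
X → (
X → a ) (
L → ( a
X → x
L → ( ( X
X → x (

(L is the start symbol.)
A grammar is LR(0) if no state in the canonical LR(0) collection has:
  - both a shift item (dot before a terminal) and a complete item (shift-reduce conflict), or
  - two or more complete items (reduce-reduce conflict; the accept item [L' → L .] counts as a complete item here).

Augment with L' → L and build the canonical LR(0) collection (I0 = CLOSURE({[L' → . L]}), then GOTO on every symbol after a dot until no new states appear). It has 14 states:
  I0: { [L → . ( ( X], [L → . ( X L], [L → . ( a], [L' → . L] }  — shift
  I1: { [L → ( . ( X], [L → ( . X L], [L → ( . a], [X → . (], [X → . a ) (], [X → . x (], [X → . x] }  — shift
  I2: { [L' → L .] }  — accept
  I3: { [L → ( ( . X], [X → ( .], [X → . (], [X → . a ) (], [X → . x (], [X → . x] }  — shift, reduce
  I4: { [L → ( X . L], [L → . ( ( X], [L → . ( X L], [L → . ( a] }  — shift
  I5: { [L → ( a .], [X → a . ) (] }  — shift, reduce
  I6: { [X → x . (], [X → x .] }  — shift, reduce
  I7: { [X → x ( .] }  — reduce
  I8: { [X → a ) . (] }  — shift
  I9: { [X → a ) ( .] }  — reduce
  I10: { [L → ( X L .] }  — reduce
  I11: { [X → ( .] }  — reduce
  I12: { [L → ( ( X .] }  — reduce
  I13: { [X → a . ) (] }  — shift

Conflict in state I3:
  Shift-reduce conflict between [X → ( .] and [X → . (]
So the grammar is NOT LR(0).

Answer: No. Shift-reduce conflict between [X → ( .] and [X → . (]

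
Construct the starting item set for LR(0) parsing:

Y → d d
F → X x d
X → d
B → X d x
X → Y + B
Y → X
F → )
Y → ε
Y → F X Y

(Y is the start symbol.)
{ [F → . )], [F → . X x d], [X → . Y + B], [X → . d], [Y → . F X Y], [Y → . X], [Y → . d d], [Y → .], [Y' → . Y] }

First, augment the grammar with Y' → Y
I₀ = CLOSURE({ [Y' → . Y] }):
  [Y' → . Y] has the dot before Y: add [Y → . d d], [Y → . X], [Y → .], [Y → . F X Y]
  [Y → . X] has the dot before X: add [X → . d], [X → . Y + B]
  [Y → . F X Y] has the dot before F: add [F → . X x d], [F → . )]
No further items can be added.

I₀ = { [F → . )], [F → . X x d], [X → . Y + B], [X → . d], [Y → . F X Y], [Y → . X], [Y → . d d], [Y → .], [Y' → . Y] }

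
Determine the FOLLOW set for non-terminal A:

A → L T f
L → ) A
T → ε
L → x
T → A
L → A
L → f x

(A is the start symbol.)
{ $, ')', 'f', 'x' }

To compute FOLLOW(A), find every occurrence of A on a right-hand side N → α A β: add FIRST(β) \ {ε}, and if β is empty or nullable also add FOLLOW(N). Iterate to a fixed point.

A is the start symbol, so $ ∈ FOLLOW(A).
In L → ) A: A is at the end, add FOLLOW(L)
In T → A: A is at the end, add FOLLOW(T)
In L → A: A is at the end, add FOLLOW(L)

The FOLLOW sets referred to above (computed the same way, to a fixed point):
  FOLLOW(L) = { ')', 'f', 'x' }
  FOLLOW(T) = { 'f' }

Taking the union: FOLLOW(A) = { $, ')', 'f', 'x' }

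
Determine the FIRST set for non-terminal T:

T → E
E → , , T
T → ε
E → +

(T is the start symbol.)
{ '+', ',', ε }

To compute FIRST(T), examine every production with T on the left-hand side, reading each right-hand side left to right until a non-nullable symbol is reached.

FIRST sets of the other non-terminals involved (by the same procedure, iterated to a fixed point):
  FIRST(E) = { '+', ',' }

From T → E:
  - E is a non-terminal: add FIRST(E) \ {ε} = { '+', ',' }
    E is not nullable, so stop
From T → ε:
  - ε-production, so ε ∈ FIRST(T)

Collecting: FIRST(T) = { '+', ',', ε }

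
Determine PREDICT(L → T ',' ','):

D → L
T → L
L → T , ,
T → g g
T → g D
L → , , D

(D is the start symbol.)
{ ',', 'g' }

PREDICT(L → T ',' ',') = (FIRST(RHS) \ {ε}) ∪ (FOLLOW(L) if ε ∈ FIRST(RHS), i.e. RHS ⇒* ε)
FIRST(T) = { ',', 'g' }
FIRST(T ',' ',') = { ',', 'g' }
ε ∉ FIRST(T ',' ','), so FOLLOW(L) is not added.
PREDICT(L → T ',' ',') = { ',', 'g' }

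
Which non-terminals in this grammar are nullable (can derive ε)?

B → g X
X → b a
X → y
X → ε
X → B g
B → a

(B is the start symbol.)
{ 'X' }

A non-terminal is nullable if it can derive ε (the empty string): either it has an ε-production, or it has a production whose right-hand side consists entirely of nullable non-terminals.

ε-productions: X → ε
So X is immediately nullable.
No further non-terminal can be added: every production for the remaining non-terminals contains a terminal or a non-nullable non-terminal.
Nullable = { 'X' }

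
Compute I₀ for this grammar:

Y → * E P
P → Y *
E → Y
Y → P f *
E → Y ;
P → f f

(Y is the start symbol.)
{ [P → . Y *], [P → . f f], [Y → . * E P], [Y → . P f *], [Y' → . Y] }

First, augment the grammar with Y' → Y
I₀ = CLOSURE({ [Y' → . Y] }):
  [Y' → . Y] has the dot before Y: add [Y → . * E P], [Y → . P f *]
  [Y → . P f *] has the dot before P: add [P → . Y *], [P → . f f]
No further items can be added.

I₀ = { [P → . Y *], [P → . f f], [Y → . * E P], [Y → . P f *], [Y' → . Y] }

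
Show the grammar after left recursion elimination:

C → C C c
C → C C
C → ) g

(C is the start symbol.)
C is directly left-recursive. The standard transformation for
  A → A α₁ | ... | A α_m | β₁ | ... | β_n
is
  A  → β₁ A' | ... | β_n A'
  A' → α₁ A' | ... | α_m A' | ε

C → ) g becomes C → ) g C'
C → C C c becomes C' → C c C'
C → C C becomes C' → C C'
Add C' → ε

Resulting grammar:
C → ) g C'
C' → C c C'
C' → C C'
C' → ε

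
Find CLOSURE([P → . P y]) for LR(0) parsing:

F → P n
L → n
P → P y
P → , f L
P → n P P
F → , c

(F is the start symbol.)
To compute CLOSURE, for each item [A → α.Bβ] where B is a non-terminal, add [B → .γ] for all productions B → γ; repeat for the newly added items until nothing changes.

Start with: [P → . P y]
  [P → . P y] has the dot before P: add [P → . , f L], [P → . n P P]
No further items can be added.

CLOSURE = { [P → . , f L], [P → . P y], [P → . n P P] }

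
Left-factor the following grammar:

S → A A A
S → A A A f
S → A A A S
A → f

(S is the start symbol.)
Left-factoring transforms A → αβ₁ | αβ₂ into A → αA' and A' → β₁ | β₂
(α is the longest common prefix among the alternatives). Repeat until
no nonterminal has two alternatives with a common prefix.

Round 1: S has alternatives sharing prefix 'A A A'. Introduce S': S → A A A S'
  Add: S' → ε
  Add: S' → f
  Add: S' → S

No remaining common prefixes — done.

Resulting grammar:
S → A A A S'
S' → ε
S' → f
S' → S
A → f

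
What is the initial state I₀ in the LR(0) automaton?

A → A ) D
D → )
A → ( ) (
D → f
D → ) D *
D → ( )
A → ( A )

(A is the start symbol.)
{ [A → . ( ) (], [A → . ( A )], [A → . A ) D], [A' → . A] }

First, augment the grammar with A' → A
I₀ = CLOSURE({ [A' → . A] }):
  [A' → . A] has the dot before A: add [A → . A ) D], [A → . ( ) (], [A → . ( A )]
No further items can be added.

I₀ = { [A → . ( ) (], [A → . ( A )], [A → . A ) D], [A' → . A] }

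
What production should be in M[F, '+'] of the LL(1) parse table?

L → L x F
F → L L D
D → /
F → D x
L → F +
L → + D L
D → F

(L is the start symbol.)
F → L L D, F → D x

To find M[F, '+'], we find productions for F where '+' is in the predict set (PREDICT(N → α) = (FIRST(α) \ {ε}) ∪ (FOLLOW(N) if α ⇒* ε)).

Relevant sets:
  FIRST(L) = { '+', '/' }
  FIRST(D) = { '+', '/' }

F → L L D: PREDICT = { '+', '/' }
  '+' is in predict set, so this production goes in M[F, '+']
F → D x: PREDICT = { '+', '/' }
  '+' is in predict set, so this production goes in M[F, '+']

M[F, '+'] = F → L L D, F → D x  (a multiply-defined cell — the grammar is not LL(1))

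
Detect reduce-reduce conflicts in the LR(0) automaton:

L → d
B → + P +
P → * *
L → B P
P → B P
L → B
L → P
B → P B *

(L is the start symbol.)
Yes — I13: [L → B P .] vs [P → B P .]

Augment with L' → L and build the canonical LR(0) collection (I0 = CLOSURE({[L' → . L]}), then GOTO on every symbol after a dot until no new states appear). It has 16 states:
  I0: { [B → . + P +], [B → . P B *], [L → . B P], [L → . B], [L → . P], [L → . d], [L' → . L], [P → . * *], [P → . B P] }  — shift
  I1: { [P → * . *] }  — shift
  I2: { [B → + . P +], [B → . + P +], [B → . P B *], [P → . * *], [P → . B P] }  — shift
  I3: { [B → . + P +], [B → . P B *], [L → B . P], [L → B .], [P → . * *], [P → . B P], [P → B . P] }  — shift, reduce
  I4: { [L' → L .] }  — accept
  I5: { [B → . + P +], [B → . P B *], [B → P . B *], [L → P .], [P → . * *], [P → . B P] }  — shift, reduce
  I6: { [L → d .] }  — reduce
  I7: { [B → . + P +], [B → . P B *], [B → P B . *], [P → . * *], [P → . B P], [P → B . P] }  — shift
  I8: { [B → . + P +], [B → . P B *], [B → P . B *], [P → . * *], [P → . B P] }  — shift
  I9: { [B → P B * .], [P → * . *] }  — shift, reduce
  I10: { [B → . + P +], [B → . P B *], [P → . * *], [P → . B P], [P → B . P] }  — shift
  I11: { [B → . + P +], [B → . P B *], [B → P . B *], [P → . * *], [P → . B P], [P → B P .] }  — shift, reduce
  I12: { [P → * * .] }  — reduce
  I13: { [B → . + P +], [B → . P B *], [B → P . B *], [L → B P .], [P → . * *], [P → . B P], [P → B P .] }  — shift, 2 reduces
  I14: { [B → + P . +], [B → . + P +], [B → . P B *], [B → P . B *], [P → . * *], [P → . B P] }  — shift
  I15: { [B → + . P +], [B → + P + .], [B → . + P +], [B → . P B *], [P → . * *], [P → . B P] }  — shift, reduce

I13 contains complete items [L → B P .], [P → B P .] — reduce-reduce conflict.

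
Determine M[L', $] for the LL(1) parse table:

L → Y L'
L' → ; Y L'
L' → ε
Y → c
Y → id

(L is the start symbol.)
L' → ε

To find M[L', $], we find productions for L' where $ is in the predict set (PREDICT(N → α) = (FIRST(α) \ {ε}) ∪ (FOLLOW(N) if α ⇒* ε)).

Relevant sets:
  FOLLOW(L') = { $ }

L' → ; Y L': PREDICT = { ';' }
L' → ε: PREDICT = { $ }
  $ is in predict set, so this production goes in M[L', $]

M[L', $] = L' → ε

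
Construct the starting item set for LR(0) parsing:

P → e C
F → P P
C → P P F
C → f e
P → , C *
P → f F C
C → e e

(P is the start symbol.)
First, augment the grammar with P' → P
I₀ = CLOSURE({ [P' → . P] }):
  [P' → . P] has the dot before P: add [P → . e C], [P → . , C *], [P → . f F C]
No further items can be added.

I₀ = { [P → . , C *], [P → . e C], [P → . f F C], [P' → . P] }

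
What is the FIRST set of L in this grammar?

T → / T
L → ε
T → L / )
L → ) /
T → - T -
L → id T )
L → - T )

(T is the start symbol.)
{ ')', '-', 'id', ε }

From L → ε:
  - ε-production, so ε ∈ FIRST(L)
From L → ) /:
  - ')' is a terminal: add ')' and stop
From L → id T ):
  - id is a terminal: add 'id' and stop
From L → - T ):
  - '-' is a terminal: add '-' and stop

Collecting: FIRST(L) = { ')', '-', 'id', ε }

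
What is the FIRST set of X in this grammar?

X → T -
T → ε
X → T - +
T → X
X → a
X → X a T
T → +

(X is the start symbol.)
{ '+', '-', 'a' }

To compute FIRST(X), examine every production with X on the left-hand side, reading each right-hand side left to right until a non-nullable symbol is reached.

FIRST sets of the other non-terminals involved (by the same procedure, iterated to a fixed point):
  FIRST(T) = { '+', '-', 'a', ε }

From X → T -:
  - T is a non-terminal: add FIRST(T) \ {ε} = { '+', '-', 'a' }
    T is nullable, so continue to the next symbol
  - '-' is a terminal: add '-' and stop
From X → T - +:
  - T is a non-terminal: add FIRST(T) \ {ε} = { '+', '-', 'a' }
    T is nullable, so continue to the next symbol
  - '-' is a terminal: add '-' and stop
From X → a:
  - a is a terminal: add 'a' and stop
From X → X a T:
  - X is the symbol being defined: contributes nothing new
    X is not nullable, so stop

Collecting: FIRST(X) = { '+', '-', 'a' }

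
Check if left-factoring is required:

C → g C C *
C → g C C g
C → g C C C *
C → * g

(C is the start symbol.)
Yes, C has productions with common prefix 'g C C'

Left-factoring is needed when two productions for the same non-terminal
share a common prefix on the right-hand side.

Productions for C:
  C → g C C *
  C → g C C g
  C → g C C C *
  C → * g

Found common prefix 'g C C' in productions for C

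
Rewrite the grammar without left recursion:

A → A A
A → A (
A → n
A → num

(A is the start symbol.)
A → n A'
A → num A'
A' → A A'
A' → ( A'
A' → ε

A is directly left-recursive. The standard transformation for
  A → A α₁ | ... | A α_m | β₁ | ... | β_n
is
  A  → β₁ A' | ... | β_n A'
  A' → α₁ A' | ... | α_m A' | ε

A → n becomes A → n A'
A → num becomes A → num A'
A → A A becomes A' → A A'
A → A ( becomes A' → ( A'
Add A' → ε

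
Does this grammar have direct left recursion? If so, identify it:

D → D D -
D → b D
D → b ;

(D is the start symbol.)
Direct left recursion occurs when N → N α for some non-terminal N (the right-hand side begins with the left-hand side itself).

D → D D -: LEFT RECURSIVE (starts with D)
D → b D: starts with b
D → b ;: starts with b

The grammar has direct left recursion on: D.

Answer: Yes, D is left-recursive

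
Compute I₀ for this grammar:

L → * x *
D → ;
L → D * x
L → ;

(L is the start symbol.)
{ [D → . ;], [L → . * x *], [L → . ;], [L → . D * x], [L' → . L] }

First, augment the grammar with L' → L
I₀ = CLOSURE({ [L' → . L] }):
  [L' → . L] has the dot before L: add [L → . * x *], [L → . D * x], [L → . ;]
  [L → . D * x] has the dot before D: add [D → . ;]
No further items can be added.

I₀ = { [D → . ;], [L → . * x *], [L → . ;], [L → . D * x], [L' → . L] }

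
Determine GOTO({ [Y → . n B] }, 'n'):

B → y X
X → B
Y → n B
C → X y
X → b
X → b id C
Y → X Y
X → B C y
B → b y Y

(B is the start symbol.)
GOTO(I, 'n') = CLOSURE({ [A → αX.β] : [A → α.Xβ] ∈ I, X = 'n' })

Items with dot before 'n', with the dot advanced:
  [Y → . n B] → [Y → n . B]
Closure of the advanced items:
  [Y → n . B] has the dot before B: add [B → . y X], [B → . b y Y]

GOTO = { [B → . b y Y], [B → . y X], [Y → n . B] }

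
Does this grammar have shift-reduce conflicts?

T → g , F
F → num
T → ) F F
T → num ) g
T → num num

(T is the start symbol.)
No shift-reduce conflicts

Augment with T' → T and build the canonical LR(0) collection (I0 = CLOSURE({[T' → . T]}), then GOTO on every symbol after a dot until no new states appear). It has 13 states:
  I0: { [T → . ) F F], [T → . g , F], [T → . num ) g], [T → . num num], [T' → . T] }  — shift
  I1: { [F → . num], [T → ) . F F] }  — shift
  I2: { [T' → T .] }  — accept
  I3: { [T → g . , F] }  — shift
  I4: { [T → num . ) g], [T → num . num] }  — shift
  I5: { [T → num ) . g] }  — shift
  I6: { [T → num num .] }  — reduce
  I7: { [T → num ) g .] }  — reduce
  I8: { [F → . num], [T → g , . F] }  — shift
  I9: { [T → g , F .] }  — reduce
  I10: { [F → num .] }  — reduce
  I11: { [F → . num], [T → ) F . F] }  — shift
  I12: { [T → ) F F .] }  — reduce

No state contains both a complete item and a shift item.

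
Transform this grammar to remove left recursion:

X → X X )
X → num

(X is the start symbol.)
X → num X'
X' → X ) X'
X' → ε

X is directly left-recursive. The standard transformation for
  A → A α₁ | ... | A α_m | β₁ | ... | β_n
is
  A  → β₁ A' | ... | β_n A'
  A' → α₁ A' | ... | α_m A' | ε

X → num becomes X → num X'
X → X X ) becomes X' → X ) X'
Add X' → ε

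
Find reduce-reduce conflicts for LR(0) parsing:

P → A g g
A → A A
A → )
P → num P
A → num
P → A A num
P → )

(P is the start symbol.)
A reduce-reduce conflict occurs when an LR(0) state has two complete items [A → α .] and [B → β .] — both call for a reduction, and with no lookahead the parser cannot choose between them.

Augment with P' → P and build the canonical LR(0) collection (I0 = CLOSURE({[P' → . P]}), then GOTO on every symbol after a dot until no new states appear). It has 13 states:
  I0: { [A → . )], [A → . A A], [A → . num], [P → . )], [P → . A A num], [P → . A g g], [P → . num P], [P' → . P] }  — shift
  I1: { [A → ) .], [P → ) .] }  — 2 reduces
  I2: { [A → . )], [A → . A A], [A → . num], [A → A . A], [P → A . A num], [P → A . g g] }  — shift
  I3: { [P' → P .] }  — accept
  I4: { [A → . )], [A → . A A], [A → . num], [A → num .], [P → . )], [P → . A A num], [P → . A g g], [P → . num P], [P → num . P] }  — shift, reduce
  I5: { [P → num P .] }  — reduce
  I6: { [A → ) .] }  — reduce
  I7: { [A → . )], [A → . A A], [A → . num], [A → A . A], [A → A A .], [P → A A . num] }  — shift, reduce
  I8: { [P → A g . g] }  — shift
  I9: { [A → num .] }  — reduce
  I10: { [P → A g g .] }  — reduce
  I11: { [A → . )], [A → . A A], [A → . num], [A → A . A], [A → A A .] }  — shift, reduce
  I12: { [A → num .], [P → A A num .] }  — 2 reduces

I1 contains complete items [A → ) .], [P → ) .] — reduce-reduce conflict.
I12 contains complete items [A → num .], [P → A A num .] — reduce-reduce conflict.

Answer: Yes — I1: [A → ) .] vs [P → ) .]; I12: [A → num .] vs [P → A A num .]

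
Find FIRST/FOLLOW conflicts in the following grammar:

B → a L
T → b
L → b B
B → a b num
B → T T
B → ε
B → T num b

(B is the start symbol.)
No FIRST/FOLLOW conflicts.

Nullable non-terminals: B.
FIRST sets used below: FIRST(T) = { 'b' }

B: nullable alternative(s) B → ε; FOLLOW(B) = { $ }
  B → a L: FIRST \ {ε} = { 'a' } — disjoint from FOLLOW(B)
  B → a b num: FIRST \ {ε} = { 'a' } — disjoint from FOLLOW(B)
  B → T T: FIRST \ {ε} = { 'b' } — disjoint from FOLLOW(B)
  B → ε: FIRST \ {ε} = { } — this is the only nullable alternative, skip
  B → T num b: FIRST \ {ε} = { 'b' } — disjoint from FOLLOW(B)

L, T have no nullable alternative, so no FIRST/FOLLOW check is needed there.

No FIRST/FOLLOW conflicts found.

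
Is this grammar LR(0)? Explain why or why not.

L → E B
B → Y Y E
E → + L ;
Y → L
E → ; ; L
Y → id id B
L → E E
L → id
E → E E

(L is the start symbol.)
Augment with L' → L and build the canonical LR(0) collection (I0 = CLOSURE({[L' → . L]}), then GOTO on every symbol after a dot until no new states appear). It has 20 states:
  I0: { [E → . + L ;], [E → . ; ; L], [E → . E E], [L → . E B], [L → . E E], [L → . id], [L' → . L] }  — shift
  I1: { [E → + . L ;], [E → . + L ;], [E → . ; ; L], [E → . E E], [L → . E B], [L → . E E], [L → . id] }  — shift
  I2: { [E → ; . ; L] }  — shift
  I3: { [B → . Y Y E], [E → . + L ;], [E → . ; ; L], [E → . E E], [E → E . E], [L → . E B], [L → . E E], [L → . id], [L → E . B], [L → E . E], [Y → . L], [Y → . id id B] }  — shift
  I4: { [L' → L .] }  — accept
  I5: { [L → id .] }  — reduce
  I6: { [L → E B .] }  — reduce
  I7: { [B → . Y Y E], [E → . + L ;], [E → . ; ; L], [E → . E E], [E → E . E], [E → E E .], [L → . E B], [L → . E E], [L → . id], [L → E . B], [L → E . E], [L → E E .], [Y → . L], [Y → . id id B] }  — shift, 2 reduces
  I8: { [Y → L .] }  — reduce
  I9: { [B → Y . Y E], [E → . + L ;], [E → . ; ; L], [E → . E E], [L → . E B], [L → . E E], [L → . id], [Y → . L], [Y → . id id B] }  — shift
  I10: { [L → id .], [Y → id . id B] }  — shift, reduce
  I11: { [B → . Y Y E], [E → . + L ;], [E → . ; ; L], [E → . E E], [L → . E B], [L → . E E], [L → . id], [Y → . L], [Y → . id id B], [Y → id id . B] }  — shift
  I12: { [Y → id id B .] }  — reduce
  I13: { [B → Y Y . E], [E → . + L ;], [E → . ; ; L], [E → . E E] }  — shift
  I14: { [B → Y Y E .], [E → . + L ;], [E → . ; ; L], [E → . E E], [E → E . E] }  — shift, reduce
  I15: { [E → . + L ;], [E → . ; ; L], [E → . E E], [E → E . E], [E → E E .] }  — shift, reduce
  I16: { [E → . + L ;], [E → . ; ; L], [E → . E E], [E → ; ; . L], [L → . E B], [L → . E E], [L → . id] }  — shift
  I17: { [E → ; ; L .] }  — reduce
  I18: { [E → + L . ;] }  — shift
  I19: { [E → + L ; .] }  — reduce

Conflict in state I7:
  Shift-reduce conflict between [E → E E .] and [E → . + L ;]
So the grammar is NOT LR(0).

Answer: No. Shift-reduce conflict between [E → E E .] and [E → . + L ;]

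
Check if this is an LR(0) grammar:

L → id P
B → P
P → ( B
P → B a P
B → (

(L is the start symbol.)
A grammar is LR(0) if no state in the canonical LR(0) collection has:
  - both a shift item (dot before a terminal) and a complete item (shift-reduce conflict), or
  - two or more complete items (reduce-reduce conflict; the accept item [L' → L .] counts as a complete item here).

Augment with L' → L and build the canonical LR(0) collection (I0 = CLOSURE({[L' → . L]}), then GOTO on every symbol after a dot until no new states appear). It has 10 states:
  I0: { [L → . id P], [L' → . L] }  — shift
  I1: { [L' → L .] }  — accept
  I2: { [B → . (], [B → . P], [L → id . P], [P → . ( B], [P → . B a P] }  — shift
  I3: { [B → ( .], [B → . (], [B → . P], [P → ( . B], [P → . ( B], [P → . B a P] }  — shift, reduce
  I4: { [P → B . a P] }  — shift
  I5: { [B → P .], [L → id P .] }  — 2 reduces
  I6: { [B → . (], [B → . P], [P → . ( B], [P → . B a P], [P → B a . P] }  — shift
  I7: { [B → P .], [P → B a P .] }  — 2 reduces
  I8: { [P → ( B .], [P → B . a P] }  — shift, reduce
  I9: { [B → P .] }  — reduce

Conflict in state I3:
  Shift-reduce conflict between [B → ( .] and [B → . (]
So the grammar is NOT LR(0).

Answer: No. Shift-reduce conflict between [B → ( .] and [B → . (]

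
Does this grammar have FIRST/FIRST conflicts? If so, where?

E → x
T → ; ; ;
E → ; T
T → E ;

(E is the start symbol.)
A FIRST/FIRST conflict occurs when two productions N → α and N → β for the same non-terminal have FIRST(α) ∩ FIRST(β) ≠ ∅ (with ε ∈ FIRST of a nullable right-hand side, so two nullable alternatives also conflict).

FIRST sets of the non-terminals at (or reachable through a nullable prefix from) the front of some alternative:
  FIRST(E) = { ';', 'x' }

Productions for E:
  E → x: FIRST = { 'x' }
  E → ; T: FIRST = { ';' }
Productions for T:
  T → ; ; ;: FIRST = { ';' }
  T → E ;: FIRST = { ';', 'x' }

Conflict for T: T → ; ; ; and T → E ;
  Overlap: { ';' }

Answer: Yes. T → ';' ';' ';' / T → E ';' on { ';' }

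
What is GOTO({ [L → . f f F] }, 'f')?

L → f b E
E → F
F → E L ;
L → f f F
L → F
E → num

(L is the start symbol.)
GOTO(I, 'f') = CLOSURE({ [A → αX.β] : [A → α.Xβ] ∈ I, X = 'f' })

Items with dot before 'f', with the dot advanced:
  [L → . f f F] → [L → f . f F]
Closure adds nothing (no advanced item has the dot before a non-terminal).

GOTO = { [L → f . f F] }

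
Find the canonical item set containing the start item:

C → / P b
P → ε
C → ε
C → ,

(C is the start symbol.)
First, augment the grammar with C' → C
I₀ = CLOSURE({ [C' → . C] }):
  [C' → . C] has the dot before C: add [C → . / P b], [C → .], [C → . ,]
No further items can be added.

I₀ = { [C → . ,], [C → . / P b], [C → .], [C' → . C] }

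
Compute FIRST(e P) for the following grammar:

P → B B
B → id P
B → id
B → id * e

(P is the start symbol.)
{ 'e' }

To compute FIRST(e P), process the symbols left to right:
Symbol e is a terminal. Add 'e' and stop.
FIRST(e P) = { 'e' }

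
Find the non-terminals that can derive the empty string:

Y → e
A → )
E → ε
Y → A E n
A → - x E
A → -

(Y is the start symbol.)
{ 'E' }

A non-terminal is nullable if it can derive ε (the empty string): either it has an ε-production, or it has a production whose right-hand side consists entirely of nullable non-terminals.

ε-productions: E → ε
So E is immediately nullable.
No further non-terminal can be added: every production for the remaining non-terminals contains a terminal or a non-nullable non-terminal.
Nullable = { 'E' }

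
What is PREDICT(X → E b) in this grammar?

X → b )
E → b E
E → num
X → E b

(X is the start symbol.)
PREDICT(X → E b) = (FIRST(RHS) \ {ε}) ∪ (FOLLOW(X) if ε ∈ FIRST(RHS), i.e. RHS ⇒* ε)
FIRST(E) = { 'b', 'num' }
FIRST(E b) = { 'b', 'num' }
ε ∉ FIRST(E b), so FOLLOW(X) is not added.
PREDICT(X → E b) = { 'b', 'num' }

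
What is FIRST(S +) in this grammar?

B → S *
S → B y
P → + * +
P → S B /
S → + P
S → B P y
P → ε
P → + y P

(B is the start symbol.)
FIRST sets of the non-terminals involved (from the grammar, by fixed-point iteration):
  FIRST(S) = { '+' }

To compute FIRST(S +), process the symbols left to right:
Symbol S is a non-terminal. Add FIRST(S) \ {ε} = { '+' }
S is not nullable (ε ∉ FIRST(S)), so stop here.
FIRST(S +) = { '+' }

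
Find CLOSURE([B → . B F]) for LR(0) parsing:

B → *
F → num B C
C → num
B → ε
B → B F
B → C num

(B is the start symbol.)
Start with: [B → . B F]
  [B → . B F] has the dot before B: add [B → . *], [B → .], [B → . C num]
  [B → . C num] has the dot before C: add [C → . num]
No further items can be added.

CLOSURE = { [B → . *], [B → . B F], [B → . C num], [B → .], [C → . num] }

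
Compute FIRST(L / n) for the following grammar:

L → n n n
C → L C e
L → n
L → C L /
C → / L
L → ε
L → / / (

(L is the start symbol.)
{ '/', 'n' }

FIRST sets of the non-terminals involved (from the grammar, by fixed-point iteration):
  FIRST(L) = { '/', 'n', ε }

To compute FIRST(L / n), process the symbols left to right:
Symbol L is a non-terminal. Add FIRST(L) \ {ε} = { '/', 'n' }
L is nullable (ε ∈ FIRST(L)), continue to the next symbol.
Symbol / is a terminal. Add '/' and stop.
FIRST(L / n) = { '/', 'n' }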